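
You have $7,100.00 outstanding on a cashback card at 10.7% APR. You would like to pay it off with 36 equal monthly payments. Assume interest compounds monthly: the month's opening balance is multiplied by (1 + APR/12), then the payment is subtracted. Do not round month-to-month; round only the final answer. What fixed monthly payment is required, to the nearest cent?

Monthly rate r = 10.7%/12 = 0.891667% = 0.00891667.
Level-payment amortization: P = B₀·r / (1 − (1+r)^(−n)) = 7100.00·0.00891667 / (1 − 1.00892^(−36)).
Denominator 1 − (1+r)^(−36) = 0.273543974.
P = 63.3083 / 0.273543974 ≈ 231.44.

$231.44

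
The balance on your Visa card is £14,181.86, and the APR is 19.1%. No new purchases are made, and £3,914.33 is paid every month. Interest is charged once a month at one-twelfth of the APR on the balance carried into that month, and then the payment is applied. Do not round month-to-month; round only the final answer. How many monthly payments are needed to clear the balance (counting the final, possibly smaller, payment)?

Monthly rate r = 19.1%/12 = 1.59167% = 0.0159167.
Recurrence: B ← B·(1+r) − £3,914.33.
Month 1: interest £225.73; balance after payment £10,493.26.
Month 2: interest £167.02; balance after payment £6,745.95.
Month 3: interest £107.37; balance after payment £2,938.99.
Month 4: interest £46.78; balance after payment £0.00.

4 months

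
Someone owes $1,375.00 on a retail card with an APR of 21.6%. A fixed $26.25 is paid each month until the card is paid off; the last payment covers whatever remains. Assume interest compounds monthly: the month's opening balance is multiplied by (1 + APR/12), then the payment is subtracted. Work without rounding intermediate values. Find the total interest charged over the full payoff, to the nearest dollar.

$2,837

Monthly rate r = 21.6%/12 = 1.8% = 0.018.
Payoff takes n = ⌈−ln(1 − rB₀/P)/ln(1+r)⌉ = ⌈160.438⌉ = 161 payments; the last is $11.56.
Total paid = 160·$26.25 + $11.56 = $4,211.56.
Total interest = total paid − principal = $4,211.56 − $1,375.00 = $2,836.56.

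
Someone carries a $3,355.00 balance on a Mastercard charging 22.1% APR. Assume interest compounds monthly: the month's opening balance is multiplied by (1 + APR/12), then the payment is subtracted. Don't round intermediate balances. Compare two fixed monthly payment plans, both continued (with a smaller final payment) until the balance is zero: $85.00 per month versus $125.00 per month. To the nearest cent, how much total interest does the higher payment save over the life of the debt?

Monthly rate r = 22.1%/12 = 1.84167% = 0.0184167.
At $85.00/mo: n = ⌈−ln(1 − rB₀/P)/ln(1+r)⌉ = 72 payments (last $10.75); total interest = total paid − $3,355.00 = $2,690.75.
At $125.00/mo: 38 payments (last $45.47); total interest $1,315.47.
Interest saved = $2,690.75 − $1,315.47 = $1,375.28.

$1,375.28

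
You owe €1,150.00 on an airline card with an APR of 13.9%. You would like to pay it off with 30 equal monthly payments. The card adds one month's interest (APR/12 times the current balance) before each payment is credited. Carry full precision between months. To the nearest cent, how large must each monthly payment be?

€45.60

Monthly rate r = 13.9%/12 = 1.15833% = 0.0115833.
Level-payment amortization: P = B₀·r / (1 − (1+r)^(−n)) = 1150.00·0.0115833 / (1 − 1.01158^(−30)).
Denominator 1 − (1+r)^(−30) = 0.292135653.
P = 13.3208 / 0.292135653 ≈ 45.60.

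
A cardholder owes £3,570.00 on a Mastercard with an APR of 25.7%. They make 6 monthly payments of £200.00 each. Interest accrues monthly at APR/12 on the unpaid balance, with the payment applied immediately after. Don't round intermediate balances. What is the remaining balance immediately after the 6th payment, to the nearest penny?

£2,787.91

Monthly rate r = 25.7%/12 = 2.14167% = 0.0214167.
Each month: B ← B·(1+r) − £200.00.
Month 1: interest £76.46; balance after payment £3,446.46.
Month 2: interest £73.81; balance after payment £3,320.27.
Month 3: interest £71.11; balance after payment £3,191.38.
Month 4: interest £68.35; balance after payment £3,059.73.
Month 5: interest £65.53; balance after payment £2,925.26.
Month 6: interest £62.65; balance after payment £2,787.91.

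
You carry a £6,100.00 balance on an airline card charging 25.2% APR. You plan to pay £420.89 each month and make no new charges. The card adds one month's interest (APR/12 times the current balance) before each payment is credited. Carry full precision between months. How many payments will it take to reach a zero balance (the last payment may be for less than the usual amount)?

Monthly rate r = 25.2%/12 = 2.1% = 0.021.
Recurrence: B ← B·(1+r) − £420.89.
Month 1: interest £128.10; balance after payment £5,807.21.
Month 2: interest £121.95; balance after payment £5,508.27.
Closed form: n = −ln(1 − rB₀/P)/ln(1+r) = −ln(0.69564)/ln(1.021) ≈ 17.463, so the balance reaches zero during payment 18.

18 payments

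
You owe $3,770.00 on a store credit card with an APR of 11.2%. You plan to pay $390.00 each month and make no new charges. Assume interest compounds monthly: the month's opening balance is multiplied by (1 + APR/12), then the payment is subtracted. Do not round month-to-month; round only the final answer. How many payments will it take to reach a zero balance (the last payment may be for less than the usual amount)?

Monthly rate r = 11.2%/12 = 0.933333% = 0.00933333.
Recurrence: B ← B·(1+r) − $390.00.
Month 1: interest $35.19; balance after payment $3,415.19.
Month 2: interest $31.88; balance after payment $3,057.06.
Closed form: n = −ln(1 − rB₀/P)/ln(1+r) = −ln(0.90978)/ln(1.00933) ≈ 10.178, so the balance reaches zero during payment 11.

11 payments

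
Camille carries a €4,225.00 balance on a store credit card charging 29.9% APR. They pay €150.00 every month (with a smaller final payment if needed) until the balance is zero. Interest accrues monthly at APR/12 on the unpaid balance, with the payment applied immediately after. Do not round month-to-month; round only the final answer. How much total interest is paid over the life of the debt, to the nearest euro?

€3,150

Monthly rate r = 29.9%/12 = 2.49167% = 0.0249167.
Payoff takes n = ⌈−ln(1 − rB₀/P)/ln(1+r)⌉ = ⌈49.167⌉ = 50 payments; the last is €25.26.
Total paid = 49·€150.00 + €25.26 = €7,375.26.
Total interest = total paid − principal = €7,375.26 − €4,225.00 = €3,150.26.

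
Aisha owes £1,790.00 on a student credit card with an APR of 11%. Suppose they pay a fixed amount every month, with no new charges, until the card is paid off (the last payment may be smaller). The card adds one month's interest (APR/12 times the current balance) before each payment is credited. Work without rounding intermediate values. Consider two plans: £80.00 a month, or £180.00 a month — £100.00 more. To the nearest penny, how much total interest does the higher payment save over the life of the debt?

£126.81

Monthly rate r = 11%/12 = 0.916667% = 0.00916667.
At £80.00/mo: n = ⌈−ln(1 − rB₀/P)/ln(1+r)⌉ = 26 payments (last £12.51); total interest = total paid − £1,790.00 = £222.51.
At £180.00/mo: 11 payments (last £85.70); total interest £95.70.
Interest saved = £222.51 − £95.70 = £126.81.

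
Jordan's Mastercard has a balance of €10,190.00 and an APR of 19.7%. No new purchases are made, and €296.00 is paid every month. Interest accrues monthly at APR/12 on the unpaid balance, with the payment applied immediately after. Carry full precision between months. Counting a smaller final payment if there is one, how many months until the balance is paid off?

52 months

Monthly rate r = 19.7%/12 = 1.64167% = 0.0164167.
Recurrence: B ← B·(1+r) − €296.00.
Month 1: interest €167.29; balance after payment €10,061.29.
Month 2: interest €165.17; balance after payment €9,930.46.
Closed form: n = −ln(1 − rB₀/P)/ln(1+r) = −ln(0.43485)/ln(1.01642) ≈ 51.142, so the balance reaches zero during payment 52.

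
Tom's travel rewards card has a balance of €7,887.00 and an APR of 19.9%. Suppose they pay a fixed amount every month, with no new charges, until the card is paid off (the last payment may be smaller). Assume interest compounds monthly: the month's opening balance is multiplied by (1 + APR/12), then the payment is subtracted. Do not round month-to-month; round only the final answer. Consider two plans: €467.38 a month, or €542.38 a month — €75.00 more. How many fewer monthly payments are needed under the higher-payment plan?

3 fewer payments

Monthly rate r = 19.9%/12 = 1.65833% = 0.0165833.
At €467.38/mo: n = ⌈−ln(1 − rB₀/P)/ln(1+r)⌉ = 20 payments (last €448.73); total interest = total paid − €7,887.00 = €1,441.95.
At €542.38/mo: 17 payments (last €422.49); total interest €1,213.57.
Payments saved = 20 − 17 = 3.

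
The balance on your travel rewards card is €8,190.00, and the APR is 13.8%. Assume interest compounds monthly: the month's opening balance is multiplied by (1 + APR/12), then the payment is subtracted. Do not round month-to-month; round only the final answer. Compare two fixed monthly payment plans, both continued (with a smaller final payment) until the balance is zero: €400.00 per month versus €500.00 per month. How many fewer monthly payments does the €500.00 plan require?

5 fewer payments

Monthly rate r = 13.8%/12 = 1.15% = 0.0115.
At €400.00/mo: n = ⌈−ln(1 − rB₀/P)/ln(1+r)⌉ = 24 payments (last €192.75); total interest = total paid − €8,190.00 = €1,202.75.
At €500.00/mo: 19 payments (last €127.00); total interest €937.00.
Payments saved = 24 − 19 = 5.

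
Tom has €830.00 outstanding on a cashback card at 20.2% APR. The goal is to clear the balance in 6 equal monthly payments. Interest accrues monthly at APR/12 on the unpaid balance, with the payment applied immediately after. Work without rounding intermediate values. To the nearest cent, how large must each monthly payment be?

Monthly rate r = 20.2%/12 = 1.68333% = 0.0168333.
Level-payment amortization: P = B₀·r / (1 − (1+r)^(−n)) = 830.00·0.0168333 / (1 − 1.01683^(−6)).
Denominator 1 − (1+r)^(−6) = 0.0953067451.
P = 13.9717 / 0.0953067451 ≈ 146.60.

€146.60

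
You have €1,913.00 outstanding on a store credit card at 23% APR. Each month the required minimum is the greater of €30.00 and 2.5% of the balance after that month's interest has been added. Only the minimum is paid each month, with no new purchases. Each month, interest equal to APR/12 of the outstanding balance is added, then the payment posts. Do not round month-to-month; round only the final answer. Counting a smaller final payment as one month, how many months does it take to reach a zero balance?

151 months

Monthly rate r = 23%/12 = 1.91667% = 0.0191667.
While 2.5% of the post-interest balance exceeds €30.00, each month B ← (B·(1+r))·(1 − 0.025), i.e. B shrinks by the factor (1+r)·0.975 = 0.99369.
This holds for months 1–77. Entering month 78 the balance is €1,174.77; 2.5% of the post-interest balance is now below €30.00, so the flat €30.00 minimum applies from here.
From month 78 a fixed €30.00 at rate r clears €1,174.77 in 74 more payments. Total: 77 + 74 = 151 months.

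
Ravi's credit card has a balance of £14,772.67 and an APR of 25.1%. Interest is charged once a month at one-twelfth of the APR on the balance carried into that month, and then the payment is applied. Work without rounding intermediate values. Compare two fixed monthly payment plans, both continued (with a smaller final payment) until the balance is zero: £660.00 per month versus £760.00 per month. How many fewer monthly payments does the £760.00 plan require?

Monthly rate r = 25.1%/12 = 2.09167% = 0.0209167.
At £660.00/mo: n = ⌈−ln(1 − rB₀/P)/ln(1+r)⌉ = 31 payments (last £333.67); total interest = total paid − £14,772.67 = £5,361.00.
At £760.00/mo: 26 payments (last £159.80); total interest £4,387.13.
Payments saved = 31 − 26 = 5.

5 fewer payments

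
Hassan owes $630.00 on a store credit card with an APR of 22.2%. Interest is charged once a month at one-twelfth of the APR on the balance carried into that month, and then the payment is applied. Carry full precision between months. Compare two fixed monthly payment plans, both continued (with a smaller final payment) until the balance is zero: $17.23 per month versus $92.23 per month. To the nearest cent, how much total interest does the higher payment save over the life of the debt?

Monthly rate r = 22.2%/12 = 1.85% = 0.0185.
At $17.23/mo: n = ⌈−ln(1 − rB₀/P)/ln(1+r)⌉ = 62 payments (last $9.60); total interest = total paid − $630.00 = $430.63.
At $92.23/mo: 8 payments (last $34.31); total interest $49.92.
Interest saved = $430.63 − $49.92 = $380.71.

$380.71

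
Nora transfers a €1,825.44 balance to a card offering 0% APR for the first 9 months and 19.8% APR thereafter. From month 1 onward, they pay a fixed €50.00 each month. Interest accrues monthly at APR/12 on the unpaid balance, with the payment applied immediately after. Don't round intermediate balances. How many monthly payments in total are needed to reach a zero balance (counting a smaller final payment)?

Promo months 1–9 at r₀ = 0%/12 = 0; months 10+ at r₁ = 19.8%/12 = 0.0165.
After month 9 (no interest yet): B = €1,825.44 − 9·€50.00 = €1,375.44.
Then at r₁ with €50.00/mo: n₂ = −ln(1 − r₁·B/P)/ln(1+r₁) ≈ 36.96 → 37 more payments.

46 payments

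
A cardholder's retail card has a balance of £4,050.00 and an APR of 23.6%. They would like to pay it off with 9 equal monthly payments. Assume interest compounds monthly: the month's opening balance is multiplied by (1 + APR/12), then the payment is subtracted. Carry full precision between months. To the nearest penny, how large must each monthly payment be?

Monthly rate r = 23.6%/12 = 1.96667% = 0.0196667.
Level-payment amortization: P = B₀·r / (1 − (1+r)^(−n)) = 4050.00·0.0196667 / (1 − 1.01967^(−9)).
Denominator 1 − (1+r)^(−9) = 0.160779663.
P = 79.65 / 0.160779663 ≈ 495.40.

£495.40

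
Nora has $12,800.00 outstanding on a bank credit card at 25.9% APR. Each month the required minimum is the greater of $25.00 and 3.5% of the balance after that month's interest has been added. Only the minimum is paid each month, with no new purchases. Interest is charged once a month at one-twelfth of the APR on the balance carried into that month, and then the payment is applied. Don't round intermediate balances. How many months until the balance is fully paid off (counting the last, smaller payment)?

248 months

Monthly rate r = 25.9%/12 = 2.15833% = 0.0215833.
While 3.5% of the post-interest balance exceeds $25.00, each month B ← (B·(1+r))·(1 − 0.035), i.e. B shrinks by the factor (1+r)·0.965 = 0.98583.
This holds for months 1–204. Entering month 205 the balance is $696.04; 3.5% of the post-interest balance is now below $25.00, so the flat $25.00 minimum applies from here.
From month 205 a fixed $25.00 at rate r clears $696.04 in 44 more payments. Total: 204 + 44 = 248 months.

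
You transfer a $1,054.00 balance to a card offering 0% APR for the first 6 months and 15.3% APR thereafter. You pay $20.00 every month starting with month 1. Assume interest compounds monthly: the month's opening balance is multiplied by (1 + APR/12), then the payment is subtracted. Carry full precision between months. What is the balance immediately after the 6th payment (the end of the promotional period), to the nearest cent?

Promo months 1–6 at r₀ = 0%/12 = 0; months 7+ at r₁ = 15.3%/12 = 0.01275.
After month 6 (no interest yet): B = $1,054.00 − 6·$20.00 = $934.00.

$934.00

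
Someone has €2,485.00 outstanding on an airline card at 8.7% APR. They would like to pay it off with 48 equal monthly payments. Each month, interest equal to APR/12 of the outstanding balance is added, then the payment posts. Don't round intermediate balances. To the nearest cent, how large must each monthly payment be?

Monthly rate r = 8.7%/12 = 0.725% = 0.00725.
Level-payment amortization: P = B₀·r / (1 − (1+r)^(−n)) = 2485.00·0.00725 / (1 − 1.00725^(−48)).
Denominator 1 − (1+r)^(−48) = 0.293014105.
P = 18.0162 / 0.293014105 ≈ 61.49.

€61.49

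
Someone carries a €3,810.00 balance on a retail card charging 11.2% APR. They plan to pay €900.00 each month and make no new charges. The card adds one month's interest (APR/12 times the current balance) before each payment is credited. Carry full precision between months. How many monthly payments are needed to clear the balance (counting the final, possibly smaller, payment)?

Monthly rate r = 11.2%/12 = 0.933333% = 0.00933333.
Recurrence: B ← B·(1+r) − €900.00.
Month 1: interest €35.56; balance after payment €2,945.56.
Month 2: interest €27.49; balance after payment €2,073.05.
Month 3: interest €19.35; balance after payment €1,192.40.
Month 4: interest €11.13; balance after payment €303.53.
Month 5: interest €2.83; balance after payment €0.00.

5 months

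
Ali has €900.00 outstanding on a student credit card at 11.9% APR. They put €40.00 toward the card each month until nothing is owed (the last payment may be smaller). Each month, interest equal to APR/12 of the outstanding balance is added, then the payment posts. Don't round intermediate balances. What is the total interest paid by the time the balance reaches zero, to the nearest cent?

Monthly rate r = 11.9%/12 = 0.991667% = 0.00991667.
Payoff takes n = ⌈−ln(1 − rB₀/P)/ln(1+r)⌉ = ⌈25.586⌉ = 26 payments; the last is €23.48.
Total paid = 25·€40.00 + €23.48 = €1,023.48.
Total interest = total paid − principal = €1,023.48 − €900.00 = €123.48.

€123.48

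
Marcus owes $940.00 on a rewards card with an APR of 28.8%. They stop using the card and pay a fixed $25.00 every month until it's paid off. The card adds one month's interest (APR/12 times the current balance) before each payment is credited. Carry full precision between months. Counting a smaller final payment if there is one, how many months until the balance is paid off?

99 payments

Monthly rate r = 28.8%/12 = 2.4% = 0.024.
Recurrence: B ← B·(1+r) − $25.00.
Month 1: interest $22.56; balance after payment $937.56.
Month 2: interest $22.50; balance after payment $935.06.
Closed form: n = −ln(1 − rB₀/P)/ln(1+r) = −ln(0.0976)/ln(1.024) ≈ 98.112, so the balance reaches zero during payment 99.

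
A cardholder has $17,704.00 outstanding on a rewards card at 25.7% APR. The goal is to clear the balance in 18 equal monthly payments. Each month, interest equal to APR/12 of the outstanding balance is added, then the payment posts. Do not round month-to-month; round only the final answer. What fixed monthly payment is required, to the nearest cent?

Monthly rate r = 25.7%/12 = 2.14167% = 0.0214167.
Level-payment amortization: P = B₀·r / (1 − (1+r)^(−n)) = 17704.00·0.0214167 / (1 − 1.02142^(−18)).
Denominator 1 − (1+r)^(−18) = 0.317115777.
P = 379.161 / 0.317115777 ≈ 1195.65.

$1,195.65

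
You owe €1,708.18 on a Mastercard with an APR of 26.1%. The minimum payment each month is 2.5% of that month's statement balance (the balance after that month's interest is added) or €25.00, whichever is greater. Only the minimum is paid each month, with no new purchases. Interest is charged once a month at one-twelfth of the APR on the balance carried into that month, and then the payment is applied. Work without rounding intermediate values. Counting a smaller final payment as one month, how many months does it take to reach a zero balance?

236 months

Monthly rate r = 26.1%/12 = 2.175% = 0.02175.
While 2.5% of the post-interest balance exceeds €25.00, each month B ← (B·(1+r))·(1 − 0.025), i.e. B shrinks by the factor (1+r)·0.975 = 0.99621.
This holds for months 1–147. Entering month 148 the balance is €976.96; 2.5% of the post-interest balance is now below €25.00, so the flat €25.00 minimum applies from here.
From month 148 a fixed €25.00 at rate r clears €976.96 in 89 more payments. Total: 147 + 89 = 236 months.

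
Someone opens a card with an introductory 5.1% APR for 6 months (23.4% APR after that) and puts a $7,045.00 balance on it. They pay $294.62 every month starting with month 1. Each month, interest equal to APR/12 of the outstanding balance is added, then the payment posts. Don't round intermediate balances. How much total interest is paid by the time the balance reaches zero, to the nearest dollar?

$1,533

Promo months 1–6 at r₀ = 5.1%/12 = 0.00425; months 7+ at r₁ = 23.4%/12 = 0.0195.
After month 6: iterate B ← B·(1+r₀) − $294.62 for 6 months → $5,439.96.
Then at r₁ with $294.62/mo: n₂ = −ln(1 − r₁·B/P)/ln(1+r₁) ≈ 23.11 → 24 more payments.
Total paid = 29·$294.62 + $33.68 = $8,577.66; interest = $8,577.66 − $7,045.00 = $1,532.66.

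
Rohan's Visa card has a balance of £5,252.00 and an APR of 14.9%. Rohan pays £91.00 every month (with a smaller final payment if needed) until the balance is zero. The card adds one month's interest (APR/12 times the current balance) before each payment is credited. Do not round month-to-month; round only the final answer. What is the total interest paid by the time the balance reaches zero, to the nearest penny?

Monthly rate r = 14.9%/12 = 1.24167% = 0.0124167.
Payoff takes n = ⌈−ln(1 − rB₀/P)/ln(1+r)⌉ = ⌈102.183⌉ = 103 payments; the last is £16.76.
Total paid = 102·£91.00 + £16.76 = £9,298.76.
Total interest = total paid − principal = £9,298.76 − £5,252.00 = £4,046.76.

£4,046.76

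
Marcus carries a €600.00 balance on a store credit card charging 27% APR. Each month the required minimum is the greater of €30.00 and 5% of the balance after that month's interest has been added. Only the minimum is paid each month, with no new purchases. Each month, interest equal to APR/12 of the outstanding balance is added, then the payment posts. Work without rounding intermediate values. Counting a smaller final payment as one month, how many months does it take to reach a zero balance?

27 months

Monthly rate r = 27%/12 = 2.25% = 0.0225.
While 5% of the post-interest balance exceeds €30.00, each month B ← (B·(1+r))·(1 − 0.05), i.e. B shrinks by the factor (1+r)·0.95 = 0.97137.
This holds for months 1–1. Entering month 2 the balance is €582.83; 5% of the post-interest balance is now below €30.00, so the flat €30.00 minimum applies from here.
From month 2 a fixed €30.00 at rate r clears €582.83 in 26 more payments. Total: 1 + 26 = 27 months.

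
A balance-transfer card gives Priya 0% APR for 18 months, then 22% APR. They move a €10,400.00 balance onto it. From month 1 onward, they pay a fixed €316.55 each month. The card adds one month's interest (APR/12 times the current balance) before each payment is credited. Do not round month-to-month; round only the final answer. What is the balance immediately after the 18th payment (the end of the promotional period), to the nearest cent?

Promo months 1–18 at r₀ = 0%/12 = 0; months 19+ at r₁ = 22%/12 = 0.0183333.
After month 18 (no interest yet): B = €10,400.00 − 18·€316.55 = €4,702.10.

€4,702.10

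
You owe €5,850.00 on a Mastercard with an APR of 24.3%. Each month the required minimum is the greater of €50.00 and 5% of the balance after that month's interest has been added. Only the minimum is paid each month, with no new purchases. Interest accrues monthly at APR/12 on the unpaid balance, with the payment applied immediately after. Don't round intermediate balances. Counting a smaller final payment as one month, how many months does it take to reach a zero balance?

83 months

Monthly rate r = 24.3%/12 = 2.025% = 0.02025.
While 5% of the post-interest balance exceeds €50.00, each month B ← (B·(1+r))·(1 − 0.05), i.e. B shrinks by the factor (1+r)·0.95 = 0.96924.
This holds for months 1–58. Entering month 59 the balance is €955.23; 5% of the post-interest balance is now below €50.00, so the flat €50.00 minimum applies from here.
From month 59 a fixed €50.00 at rate r clears €955.23 in 25 more payments. Total: 58 + 25 = 83 months.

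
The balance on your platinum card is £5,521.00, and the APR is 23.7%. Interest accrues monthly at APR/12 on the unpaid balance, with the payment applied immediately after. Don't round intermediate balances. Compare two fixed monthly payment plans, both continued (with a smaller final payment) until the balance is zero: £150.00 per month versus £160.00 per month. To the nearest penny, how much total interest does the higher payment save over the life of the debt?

Monthly rate r = 23.7%/12 = 1.975% = 0.01975.
At £150.00/mo: n = ⌈−ln(1 − rB₀/P)/ln(1+r)⌉ = 67 payments (last £55.86); total interest = total paid − £5,521.00 = £4,434.86.
At £160.00/mo: 59 payments (last £80.51); total interest £3,839.51.
Interest saved = £4,434.86 − £3,839.51 = £595.35.

£595.35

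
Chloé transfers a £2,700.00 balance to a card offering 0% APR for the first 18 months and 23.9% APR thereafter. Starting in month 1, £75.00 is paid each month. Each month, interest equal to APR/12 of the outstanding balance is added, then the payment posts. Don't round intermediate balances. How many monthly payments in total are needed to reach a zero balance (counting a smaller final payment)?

41 payments

Promo months 1–18 at r₀ = 0%/12 = 0; months 19+ at r₁ = 23.9%/12 = 0.0199167.
After month 18 (no interest yet): B = £2,700.00 − 18·£75.00 = £1,350.00.
Then at r₁ with £75.00/mo: n₂ = −ln(1 − r₁·B/P)/ln(1+r₁) ≈ 22.51 → 23 more payments.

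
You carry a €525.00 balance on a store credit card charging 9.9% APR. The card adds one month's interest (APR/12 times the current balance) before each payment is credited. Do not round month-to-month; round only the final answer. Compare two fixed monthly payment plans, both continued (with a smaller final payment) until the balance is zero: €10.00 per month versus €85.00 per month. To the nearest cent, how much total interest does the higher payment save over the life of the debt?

Monthly rate r = 9.9%/12 = 0.825% = 0.00825.
At €10.00/mo: n = ⌈−ln(1 − rB₀/P)/ln(1+r)⌉ = 70 payments (last €0.86); total interest = total paid − €525.00 = €165.86.
At €85.00/mo: 7 payments (last €31.15); total interest €16.15.
Interest saved = €165.86 − €16.15 = €149.71.

€149.71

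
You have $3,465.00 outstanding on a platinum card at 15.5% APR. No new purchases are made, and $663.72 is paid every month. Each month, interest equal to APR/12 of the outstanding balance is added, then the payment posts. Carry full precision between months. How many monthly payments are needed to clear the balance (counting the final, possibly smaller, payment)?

Monthly rate r = 15.5%/12 = 1.29167% = 0.0129167.
Recurrence: B ← B·(1+r) − $663.72.
Month 1: interest $44.76; balance after payment $2,846.04.
Month 2: interest $36.76; balance after payment $2,219.08.
Month 3: interest $28.66; balance after payment $1,584.02.
Month 4: interest $20.46; balance after payment $940.76.
Month 5: interest $12.15; balance after payment $289.19.
Month 6: interest $3.74; balance after payment $0.00.

6 months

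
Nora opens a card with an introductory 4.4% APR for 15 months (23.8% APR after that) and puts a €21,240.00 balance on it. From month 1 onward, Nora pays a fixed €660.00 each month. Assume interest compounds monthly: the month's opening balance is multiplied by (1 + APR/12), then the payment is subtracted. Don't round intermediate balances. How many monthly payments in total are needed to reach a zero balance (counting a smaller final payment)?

39 payments

Promo months 1–15 at r₀ = 4.4%/12 = 0.00366667; months 16+ at r₁ = 23.8%/12 = 0.0198333.
After month 15: iterate B ← B·(1+r₀) − €660.00 for 15 months → €12,280.48.
Then at r₁ with €660.00/mo: n₂ = −ln(1 − r₁·B/P)/ln(1+r₁) ≈ 23.45 → 24 more payments.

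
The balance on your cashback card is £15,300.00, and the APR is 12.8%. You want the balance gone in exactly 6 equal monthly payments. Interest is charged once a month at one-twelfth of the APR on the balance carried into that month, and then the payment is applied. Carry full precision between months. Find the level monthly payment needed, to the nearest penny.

Monthly rate r = 12.8%/12 = 1.06667% = 0.0106667.
Level-payment amortization: P = B₀·r / (1 − (1+r)^(−n)) = 15300.00·0.0106667 / (1 − 1.01067^(−6)).
Denominator 1 − (1+r)^(−6) = 0.0616770329.
P = 163.2 / 0.0616770329 ≈ 2646.04.

£2,646.04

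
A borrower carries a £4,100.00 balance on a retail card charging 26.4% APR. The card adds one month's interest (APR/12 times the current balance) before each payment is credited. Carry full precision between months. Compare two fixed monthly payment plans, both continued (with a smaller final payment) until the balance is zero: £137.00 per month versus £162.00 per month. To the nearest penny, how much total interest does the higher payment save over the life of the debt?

£704.38

Monthly rate r = 26.4%/12 = 2.2% = 0.022.
At £137.00/mo: n = ⌈−ln(1 − rB₀/P)/ln(1+r)⌉ = 50 payments (last £49.35); total interest = total paid − £4,100.00 = £2,662.35.
At £162.00/mo: 38 payments (last £63.97); total interest £1,957.97.
Interest saved = £2,662.35 − £1,957.97 = £704.38.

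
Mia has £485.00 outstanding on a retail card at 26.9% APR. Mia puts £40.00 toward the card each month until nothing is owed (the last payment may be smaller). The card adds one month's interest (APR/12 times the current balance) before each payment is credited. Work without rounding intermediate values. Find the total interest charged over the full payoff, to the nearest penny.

Monthly rate r = 26.9%/12 = 2.24167% = 0.0224167.
Payoff takes n = ⌈−ln(1 − rB₀/P)/ln(1+r)⌉ = ⌈14.307⌉ = 15 payments; the last is £12.39.
Total paid = 14·£40.00 + £12.39 = £572.39.
Total interest = total paid − principal = £572.39 − £485.00 = £87.39.

£87.39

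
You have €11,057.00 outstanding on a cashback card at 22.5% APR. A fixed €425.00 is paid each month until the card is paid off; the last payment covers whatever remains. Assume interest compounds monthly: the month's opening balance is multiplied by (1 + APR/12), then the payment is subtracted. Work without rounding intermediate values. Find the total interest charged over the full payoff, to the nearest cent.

€4,250.10

Monthly rate r = 22.5%/12 = 1.875% = 0.01875.
Payoff takes n = ⌈−ln(1 − rB₀/P)/ln(1+r)⌉ = ⌈36.017⌉ = 37 payments; the last is €7.10.
Total paid = 36·€425.00 + €7.10 = €15,307.10.
Total interest = total paid − principal = €15,307.10 − €11,057.00 = €4,250.10.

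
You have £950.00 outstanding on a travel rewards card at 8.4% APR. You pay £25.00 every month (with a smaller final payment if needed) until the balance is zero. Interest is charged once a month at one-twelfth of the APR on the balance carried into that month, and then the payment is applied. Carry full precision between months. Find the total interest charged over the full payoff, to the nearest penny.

£158.33

Monthly rate r = 8.4%/12 = 0.7% = 0.007.
Payoff takes n = ⌈−ln(1 − rB₀/P)/ln(1+r)⌉ = ⌈44.332⌉ = 45 payments; the last is £8.33.
Total paid = 44·£25.00 + £8.33 = £1,108.33.
Total interest = total paid − principal = £1,108.33 − £950.00 = £158.33.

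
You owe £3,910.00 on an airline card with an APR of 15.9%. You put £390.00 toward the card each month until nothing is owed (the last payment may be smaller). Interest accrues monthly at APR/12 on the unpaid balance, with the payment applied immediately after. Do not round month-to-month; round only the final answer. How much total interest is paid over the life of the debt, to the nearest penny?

£313.36

Monthly rate r = 15.9%/12 = 1.325% = 0.01325.
Payoff takes n = ⌈−ln(1 − rB₀/P)/ln(1+r)⌉ = ⌈10.828⌉ = 11 payments; the last is £323.36.
Total paid = 10·£390.00 + £323.36 = £4,223.36.
Total interest = total paid − principal = £4,223.36 − £3,910.00 = £313.36.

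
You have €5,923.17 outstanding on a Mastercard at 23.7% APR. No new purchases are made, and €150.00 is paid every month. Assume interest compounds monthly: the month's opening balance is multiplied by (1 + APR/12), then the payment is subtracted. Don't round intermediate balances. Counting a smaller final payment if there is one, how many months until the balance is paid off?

78 payments

Monthly rate r = 23.7%/12 = 1.975% = 0.01975.
Recurrence: B ← B·(1+r) − €150.00.
Month 1: interest €116.98; balance after payment €5,890.15.
Month 2: interest €116.33; balance after payment €5,856.48.
Closed form: n = −ln(1 − rB₀/P)/ln(1+r) = −ln(0.22012)/ln(1.01975) ≈ 77.392, so the balance reaches zero during payment 78.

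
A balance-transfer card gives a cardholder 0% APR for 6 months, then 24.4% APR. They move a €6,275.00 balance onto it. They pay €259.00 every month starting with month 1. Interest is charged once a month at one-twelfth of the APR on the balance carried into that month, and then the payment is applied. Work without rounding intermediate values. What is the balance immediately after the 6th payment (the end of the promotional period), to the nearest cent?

€4,721.00

Promo months 1–6 at r₀ = 0%/12 = 0; months 7+ at r₁ = 24.4%/12 = 0.0203333.
After month 6 (no interest yet): B = €6,275.00 − 6·€259.00 = €4,721.00.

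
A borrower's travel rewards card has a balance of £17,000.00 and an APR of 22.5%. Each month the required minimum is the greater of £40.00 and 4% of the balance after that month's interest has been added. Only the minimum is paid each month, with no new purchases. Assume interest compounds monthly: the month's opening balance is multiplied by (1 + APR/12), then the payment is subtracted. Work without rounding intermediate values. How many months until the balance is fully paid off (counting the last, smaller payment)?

Monthly rate r = 22.5%/12 = 1.875% = 0.01875.
While 4% of the post-interest balance exceeds £40.00, each month B ← (B·(1+r))·(1 − 0.04), i.e. B shrinks by the factor (1+r)·0.96 = 0.978.
This holds for months 1–129. Entering month 130 the balance is £964.19; 4% of the post-interest balance is now below £40.00, so the flat £40.00 minimum applies from here.
From month 130 a fixed £40.00 at rate r clears £964.19 in 33 more payments. Total: 129 + 33 = 162 months.

162 months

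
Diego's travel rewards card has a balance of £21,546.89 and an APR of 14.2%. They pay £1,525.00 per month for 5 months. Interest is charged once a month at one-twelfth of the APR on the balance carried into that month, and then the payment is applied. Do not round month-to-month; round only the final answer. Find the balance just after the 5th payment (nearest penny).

£15,044.67

Monthly rate r = 14.2%/12 = 1.18333% = 0.0118333.
Each month: B ← B·(1+r) − £1,525.00.
Month 1: interest £254.97; balance after payment £20,276.86.
Month 2: interest £239.94; balance after payment £18,991.80.
Month 3: interest £224.74; balance after payment £17,691.54.
Month 4: interest £209.35; balance after payment £16,375.89.
Month 5: interest £193.78; balance after payment £15,044.67.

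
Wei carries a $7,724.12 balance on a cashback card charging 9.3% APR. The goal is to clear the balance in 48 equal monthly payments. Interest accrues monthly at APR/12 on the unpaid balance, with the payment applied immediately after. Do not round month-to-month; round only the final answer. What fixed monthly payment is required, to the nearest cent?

$193.32

Monthly rate r = 9.3%/12 = 0.775% = 0.00775.
Level-payment amortization: P = B₀·r / (1 − (1+r)^(−n)) = 7724.12·0.00775 / (1 − 1.00775^(−48)).
Denominator 1 − (1+r)^(−48) = 0.309656449.
P = 59.8619 / 0.309656449 ≈ 193.32.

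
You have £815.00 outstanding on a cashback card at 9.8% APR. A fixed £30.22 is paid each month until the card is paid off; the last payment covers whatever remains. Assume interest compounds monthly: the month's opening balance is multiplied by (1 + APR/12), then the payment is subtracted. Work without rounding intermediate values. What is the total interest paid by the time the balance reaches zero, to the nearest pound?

Monthly rate r = 9.8%/12 = 0.816667% = 0.00816667.
Payoff takes n = ⌈−ln(1 − rB₀/P)/ln(1+r)⌉ = ⌈30.587⌉ = 31 payments; the last is £17.76.
Total paid = 30·£30.22 + £17.76 = £924.36.
Total interest = total paid − principal = £924.36 − £815.00 = £109.36.

£109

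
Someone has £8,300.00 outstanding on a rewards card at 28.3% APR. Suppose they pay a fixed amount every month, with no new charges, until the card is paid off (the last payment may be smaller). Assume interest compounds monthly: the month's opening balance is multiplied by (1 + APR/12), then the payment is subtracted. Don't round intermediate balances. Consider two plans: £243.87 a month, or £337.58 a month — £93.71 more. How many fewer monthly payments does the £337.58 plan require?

Monthly rate r = 28.3%/12 = 2.35833% = 0.0235833.
At £243.87/mo: n = ⌈−ln(1 − rB₀/P)/ln(1+r)⌉ = 70 payments (last £151.39); total interest = total paid − £8,300.00 = £8,678.42.
At £337.58/mo: 38 payments (last £68.14); total interest £4,258.60.
Payments saved = 70 − 38 = 32.

32 fewer payments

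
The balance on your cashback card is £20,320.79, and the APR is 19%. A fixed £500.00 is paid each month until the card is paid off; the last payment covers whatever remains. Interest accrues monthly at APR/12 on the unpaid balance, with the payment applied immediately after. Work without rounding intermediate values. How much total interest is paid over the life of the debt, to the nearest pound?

£12,508

Monthly rate r = 19%/12 = 1.58333% = 0.0158333.
Payoff takes n = ⌈−ln(1 − rB₀/P)/ln(1+r)⌉ = ⌈65.655⌉ = 66 payments; the last is £328.51.
Total paid = 65·£500.00 + £328.51 = £32,828.51.
Total interest = total paid − principal = £32,828.51 − £20,320.79 = £12,507.72.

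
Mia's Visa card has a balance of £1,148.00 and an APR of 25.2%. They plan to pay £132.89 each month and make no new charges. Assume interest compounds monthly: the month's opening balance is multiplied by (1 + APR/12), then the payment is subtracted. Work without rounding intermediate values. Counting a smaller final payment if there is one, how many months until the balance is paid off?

10 payments

Monthly rate r = 25.2%/12 = 2.1% = 0.021.
Recurrence: B ← B·(1+r) − £132.89.
Month 1: interest £24.11; balance after payment £1,039.22.
Month 2: interest £21.82; balance after payment £928.15.
Closed form: n = −ln(1 − rB₀/P)/ln(1+r) = −ln(0.81859)/ln(1.021) ≈ 9.632, so the balance reaches zero during payment 10.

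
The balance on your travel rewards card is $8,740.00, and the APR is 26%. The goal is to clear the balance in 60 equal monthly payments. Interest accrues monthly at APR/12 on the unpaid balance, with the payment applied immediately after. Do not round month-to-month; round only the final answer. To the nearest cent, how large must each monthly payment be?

$261.68

Monthly rate r = 26%/12 = 2.16667% = 0.0216667.
Level-payment amortization: P = B₀·r / (1 − (1+r)^(−n)) = 8740.00·0.0216667 / (1 − 1.02167^(−60)).
Denominator 1 − (1+r)^(−60) = 0.723658219.
P = 189.367 / 0.723658219 ≈ 261.68.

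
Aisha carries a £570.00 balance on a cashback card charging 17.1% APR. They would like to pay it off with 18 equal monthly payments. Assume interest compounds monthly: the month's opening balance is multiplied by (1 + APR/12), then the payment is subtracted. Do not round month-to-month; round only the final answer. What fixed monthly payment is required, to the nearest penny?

£36.13

Monthly rate r = 17.1%/12 = 1.425% = 0.01425.
Level-payment amortization: P = B₀·r / (1 − (1+r)^(−n)) = 570.00·0.01425 / (1 − 1.01425^(−18)).
Denominator 1 − (1+r)^(−18) = 0.224842943.
P = 8.1225 / 0.224842943 ≈ 36.13.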